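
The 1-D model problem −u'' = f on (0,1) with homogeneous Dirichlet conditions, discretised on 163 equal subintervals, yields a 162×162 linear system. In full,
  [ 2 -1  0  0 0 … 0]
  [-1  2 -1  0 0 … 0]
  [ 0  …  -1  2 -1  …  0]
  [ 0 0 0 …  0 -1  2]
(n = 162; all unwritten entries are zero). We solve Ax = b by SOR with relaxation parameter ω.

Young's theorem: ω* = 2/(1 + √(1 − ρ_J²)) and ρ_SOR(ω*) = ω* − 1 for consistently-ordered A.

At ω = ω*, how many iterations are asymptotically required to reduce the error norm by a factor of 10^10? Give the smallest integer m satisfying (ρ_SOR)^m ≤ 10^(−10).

½·tridiag(1,0,1) at n=162: λ_k = cos(kπ/163); max |λ| at k=1 ⇒ ρ_J = cos(π/163) ≈ 0.9998143.
√(1−ρ_J²) = |sin(π/163)| = 0.0192724
ω* = 2/(1+0.0192724) = 1.9621840
ρ_SOR = ω* − 1 = 1.9621840 − 1 = 0.9621840.
10·ln10 = 23.0259; −ln(0.9621840) = 0.0385496; m = ⌈23.0259/0.0385496⌉ = ⌈597.306⌉ = 598.

m = 598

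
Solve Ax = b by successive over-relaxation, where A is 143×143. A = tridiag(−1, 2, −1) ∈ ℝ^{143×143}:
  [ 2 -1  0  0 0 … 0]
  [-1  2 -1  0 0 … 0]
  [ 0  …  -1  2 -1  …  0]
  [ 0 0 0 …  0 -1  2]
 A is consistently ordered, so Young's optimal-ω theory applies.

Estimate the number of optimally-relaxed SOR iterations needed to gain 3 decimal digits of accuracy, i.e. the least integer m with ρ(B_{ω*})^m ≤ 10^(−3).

spectrum of D⁻¹(L+U) = {cos(kπ/144) : 1≤k≤143}; ρ_J = cos(π/144) = 0.9997620.
√(1−ρ_J²) = |sin(π/144)| = 0.0218149
ω* = 2 / (1 + 0.0218149) = 2 / 1.0218149 ≈ 1.9573017.
ρ_SOR = ω* − 1 ≈ 0.9573017.
3·ln10 = 6.90776; −ln(0.9573017) = 0.0436367; m = ⌈6.90776/0.0436367⌉ = ⌈158.302⌉ = 159.

m = 159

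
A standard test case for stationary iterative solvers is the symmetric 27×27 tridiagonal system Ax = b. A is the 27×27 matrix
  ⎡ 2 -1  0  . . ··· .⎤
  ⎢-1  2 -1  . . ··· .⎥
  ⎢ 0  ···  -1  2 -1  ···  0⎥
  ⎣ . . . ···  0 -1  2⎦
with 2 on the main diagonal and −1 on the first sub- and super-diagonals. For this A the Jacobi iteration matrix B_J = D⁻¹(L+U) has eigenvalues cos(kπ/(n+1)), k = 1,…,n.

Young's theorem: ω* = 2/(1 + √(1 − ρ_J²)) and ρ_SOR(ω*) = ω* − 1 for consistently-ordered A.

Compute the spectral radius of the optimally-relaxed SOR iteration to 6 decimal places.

[ρ_J] n=27: ρ(B_J) = cos(π/(n+1)) = cos(π/28) = 0.993712.
√(1−ρ_J²) = |sin(π/28)| = 0.1119645
ω* = 2 / (1 + 0.1119645) = 2 / 1.1119645 ≈ 1.798619.
[ρ_SOR] ω* − 1 = 0.798619.

ρ_SOR = 0.798619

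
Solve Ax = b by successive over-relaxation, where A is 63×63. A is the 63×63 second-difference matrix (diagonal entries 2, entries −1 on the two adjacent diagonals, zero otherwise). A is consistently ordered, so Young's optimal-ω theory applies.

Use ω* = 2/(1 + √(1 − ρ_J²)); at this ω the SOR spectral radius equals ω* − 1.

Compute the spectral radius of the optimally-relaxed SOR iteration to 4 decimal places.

ρ_SOR = 0.9065

B_J for the 63×63 system has eigenvalues cos(kπ/64); ρ_J = cos(π/64) = 0.9988.
√(1−ρ_J²) = |sin(π/64)| = 0.04907
Then 2/(1+√(1−ρ_J²)) = 2/(1+0.04907); ω* = 2/1.04907 = 1.9065.
[ρ_SOR] ω* − 1 = 0.9065.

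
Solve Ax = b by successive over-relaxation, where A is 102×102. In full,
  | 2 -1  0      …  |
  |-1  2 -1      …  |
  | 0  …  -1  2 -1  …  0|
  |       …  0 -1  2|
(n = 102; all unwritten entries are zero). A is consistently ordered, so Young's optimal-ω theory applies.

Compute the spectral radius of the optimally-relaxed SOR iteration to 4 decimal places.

ρ_SOR = 0.9408

½·tridiag(1,0,1) at n=102: λ_k = cos(kπ/103); max |λ| at k=1 ⇒ ρ_J = cos(π/103) ≈ 0.9995.
root = sin(π/103) = 0.03050  (since 1−cos² = sin²).
ω* = 2 / (1 + 0.03050) = 2 / 1.03050 ≈ 1.9408.
and ρ(B_{ω*}) = 1.9408 − 1 = 0.9408.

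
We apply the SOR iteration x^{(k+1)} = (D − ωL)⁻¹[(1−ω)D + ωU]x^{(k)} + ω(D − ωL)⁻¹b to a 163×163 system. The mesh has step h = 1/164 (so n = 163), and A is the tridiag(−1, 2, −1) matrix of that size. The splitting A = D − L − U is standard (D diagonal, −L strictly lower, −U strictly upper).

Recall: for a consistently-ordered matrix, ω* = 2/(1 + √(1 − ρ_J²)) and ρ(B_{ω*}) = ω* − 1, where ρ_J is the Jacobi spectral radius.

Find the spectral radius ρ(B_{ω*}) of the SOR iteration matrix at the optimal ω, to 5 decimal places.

ρ_J = max_k |cos(kπ/164)| = cos(π/164) = 0.99982
√(1 − cos²(π/164)) = sin(π/164) ≈ 0.019155.
Young: ω* = 2/(1+√(1−ρ_J²)) = 2/(1+0.019155) = 2/1.019155 = 1.96241.
ρ(B_{ω*}) = ω*−1 = 0.96241

ρ_SOR = 0.96241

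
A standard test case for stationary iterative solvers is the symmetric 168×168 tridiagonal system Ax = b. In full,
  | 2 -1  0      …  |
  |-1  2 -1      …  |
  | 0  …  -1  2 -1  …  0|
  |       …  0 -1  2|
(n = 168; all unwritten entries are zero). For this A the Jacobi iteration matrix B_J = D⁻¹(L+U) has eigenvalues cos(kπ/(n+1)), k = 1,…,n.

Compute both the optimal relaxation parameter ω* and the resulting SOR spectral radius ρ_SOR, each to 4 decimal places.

spectrum of D⁻¹(L+U) = {cos(kπ/169) : 1≤k≤168}; ρ_J = cos(π/169) = 0.9998.
root = sin(π/169) = 0.01859  (since 1−cos² = sin²).
Then 2/(1+√(1−ρ_J²)) = 2/(1+0.01859); ω* = 2/1.01859 = 1.9635.
and ρ(B_{ω*}) = 1.9635 − 1 = 0.9635.

ω* = 1.9635, ρ_SOR = 0.9635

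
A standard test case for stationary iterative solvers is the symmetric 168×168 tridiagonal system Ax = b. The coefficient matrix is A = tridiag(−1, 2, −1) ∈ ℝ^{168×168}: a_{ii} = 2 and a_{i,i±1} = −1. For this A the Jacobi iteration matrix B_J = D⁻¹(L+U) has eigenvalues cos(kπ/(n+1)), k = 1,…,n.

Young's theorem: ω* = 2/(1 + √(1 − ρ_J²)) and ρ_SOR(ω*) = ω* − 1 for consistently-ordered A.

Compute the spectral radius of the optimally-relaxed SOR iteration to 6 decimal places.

ρ_SOR = 0.963502

With n=168, ρ(Jacobi) = cos(π/169) = 0.999827.
√(1−ρ_J²) simplifies to sin(π/169) = 0.0185882.
ω* = 2/(1+0.0185882) = 1.963502
[ρ_SOR] ω* − 1 = 0.963502.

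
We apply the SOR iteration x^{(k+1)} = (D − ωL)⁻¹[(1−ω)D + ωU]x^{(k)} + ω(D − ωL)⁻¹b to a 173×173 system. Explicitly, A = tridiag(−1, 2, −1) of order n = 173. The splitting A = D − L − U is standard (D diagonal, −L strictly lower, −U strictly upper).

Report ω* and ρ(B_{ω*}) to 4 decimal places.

ω* = 1.9645, ρ_SOR = 0.9645

ρ_J = max_k |cos(kπ/174)| = cos(π/174) = 0.9998
√(1 − cos²(π/174)) = sin(π/174) ≈ 0.01805.
[ω*] 2 ÷ (1 + 0.01805) = 2 ÷ 1.01805 = 1.9645.
ρ_SOR = ω* − 1 = 1.9645 − 1 = 0.9645.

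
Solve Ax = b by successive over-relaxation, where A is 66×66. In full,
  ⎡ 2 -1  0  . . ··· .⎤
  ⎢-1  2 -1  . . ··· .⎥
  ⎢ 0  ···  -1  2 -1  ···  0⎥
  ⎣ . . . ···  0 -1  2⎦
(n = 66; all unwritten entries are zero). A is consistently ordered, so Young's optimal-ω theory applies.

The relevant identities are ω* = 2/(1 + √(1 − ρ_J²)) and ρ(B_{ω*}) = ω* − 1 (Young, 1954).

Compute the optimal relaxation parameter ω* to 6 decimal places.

B_J for the 66×66 system has eigenvalues cos(kπ/67); ρ_J = cos(π/67) = 0.998901.
root = sin(π/67) = 0.0468723  (since 1−cos² = sin²).
ω* = 2/(1 + 0.0468723) = 2/1.0468723 = 1.910453.
ρ(B_{ω*}) = ω*−1 = 0.910453

ω* = 1.910453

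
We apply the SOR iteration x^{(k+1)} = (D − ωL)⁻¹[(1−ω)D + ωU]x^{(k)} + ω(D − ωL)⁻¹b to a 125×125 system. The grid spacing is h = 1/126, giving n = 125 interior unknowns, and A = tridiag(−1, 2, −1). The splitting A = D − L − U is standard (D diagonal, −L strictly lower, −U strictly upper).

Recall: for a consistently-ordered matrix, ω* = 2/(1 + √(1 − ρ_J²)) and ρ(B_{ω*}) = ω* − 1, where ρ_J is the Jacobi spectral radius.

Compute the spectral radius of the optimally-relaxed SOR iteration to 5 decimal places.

ρ_SOR = 0.95135

n=125: λ(B_J) = 1 − λ(A)/2 = cos(kπ/126); k=1 gives ρ_J = 0.99969.
1 − cos²(π/126) = sin²(π/126) ⇒ √(1−ρ_J²) = sin(π/126) = 0.024931.
ω* = 2/(1 + 0.024931) = 2/1.024931 = 1.95135.
ρ_SOR = ω* − 1 = 1.95135 − 1 = 0.95135.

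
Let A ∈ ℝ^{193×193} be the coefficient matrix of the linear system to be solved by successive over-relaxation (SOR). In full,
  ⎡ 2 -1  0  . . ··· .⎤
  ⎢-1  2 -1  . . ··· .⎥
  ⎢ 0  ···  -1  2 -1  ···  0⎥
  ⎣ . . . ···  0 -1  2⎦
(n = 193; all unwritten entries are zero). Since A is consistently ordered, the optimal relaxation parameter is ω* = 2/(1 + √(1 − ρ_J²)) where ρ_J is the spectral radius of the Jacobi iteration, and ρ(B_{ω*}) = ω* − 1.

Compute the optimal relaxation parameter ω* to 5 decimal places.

spectrum of D⁻¹(L+U) = {cos(kπ/194) : 1≤k≤193}; ρ_J = cos(π/194) = 0.99987.
√(1 − cos²(π/194)) = sin(π/194) ≈ 0.016193.
Then 2/(1+√(1−ρ_J²)) = 2/(1+0.016193); ω* = 2/1.016193 = 1.96813.
ρ(B_{ω*}) = ω*−1 = 0.96813

ω* = 1.96813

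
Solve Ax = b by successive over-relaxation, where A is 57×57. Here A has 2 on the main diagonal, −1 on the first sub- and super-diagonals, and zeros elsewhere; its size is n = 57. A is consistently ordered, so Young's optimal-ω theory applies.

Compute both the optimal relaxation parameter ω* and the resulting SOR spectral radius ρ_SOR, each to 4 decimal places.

spectrum of D⁻¹(L+U) = {cos(kπ/58) : 1≤k≤57}; ρ_J = cos(π/58) = 0.9985.
root = sin(π/58) = 0.05414  (since 1−cos² = sin²).
So ω* = 2/1.05414 = 1.8973 (Young).
ρ(B_{ω*}) = ω*−1 = 0.8973

ω* = 1.8973, ρ_SOR = 0.8973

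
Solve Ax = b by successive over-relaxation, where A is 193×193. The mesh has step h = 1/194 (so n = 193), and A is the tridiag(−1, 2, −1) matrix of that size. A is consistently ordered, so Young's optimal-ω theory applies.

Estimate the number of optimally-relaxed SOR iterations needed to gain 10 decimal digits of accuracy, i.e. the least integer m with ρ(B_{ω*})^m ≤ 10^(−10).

m = 711

[ρ_J] n=193: ρ(B_J) = cos(π/(n+1)) = cos(π/194) = 0.9998689.
√(1 − cos²(π/194)) = sin(π/194) ≈ 0.0161931.
ω* = 2 / (1 + 0.0161931) = 2 / 1.0161931 ≈ 1.9681299.
ρ_SOR = ω* − 1 = 1.9681299 − 1 = 0.9681299.
ρ_SOR^m ≤ 10^(−10) ⇔ m ≥ 10·ln10/(−ln 0.9681299) = 23.0259/0.032389 = 710.917; m = ⌈710.917⌉ = 711.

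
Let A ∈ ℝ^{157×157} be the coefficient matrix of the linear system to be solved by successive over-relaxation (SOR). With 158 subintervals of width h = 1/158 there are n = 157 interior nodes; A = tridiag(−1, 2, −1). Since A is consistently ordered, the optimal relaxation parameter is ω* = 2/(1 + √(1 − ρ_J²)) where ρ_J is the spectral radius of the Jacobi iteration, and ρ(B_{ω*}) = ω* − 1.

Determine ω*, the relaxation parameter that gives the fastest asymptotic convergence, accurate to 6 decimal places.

½·tridiag(1,0,1) at n=157: λ_k = cos(kπ/158); max |λ| at k=1 ⇒ ρ_J = cos(π/158) ≈ 0.999802.
1 − cos²(π/158) = sin²(π/158) ⇒ √(1−ρ_J²) = sin(π/158) = 0.0198822.
ω* = 2/(1 + 0.0198822) = 2/1.0198822 = 1.961011.
At ω = 1.961011 every |λ(B_ω)| = ω−1, so ρ_SOR = 0.961011.

ω* = 1.961011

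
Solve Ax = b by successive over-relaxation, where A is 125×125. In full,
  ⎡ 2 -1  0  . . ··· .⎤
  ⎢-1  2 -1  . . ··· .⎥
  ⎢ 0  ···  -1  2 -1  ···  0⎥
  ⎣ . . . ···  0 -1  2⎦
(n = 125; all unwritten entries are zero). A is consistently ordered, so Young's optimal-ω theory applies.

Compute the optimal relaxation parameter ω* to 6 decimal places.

ω* = 1.951351

With n=125, ρ(Jacobi) = cos(π/126) = 0.999689.
1 − cos²(π/126) = sin²(π/126) ⇒ √(1−ρ_J²) = sin(π/126) = 0.0249307.
Young: ω* = 2/(1+√(1−ρ_J²)) = 2/(1+0.0249307) = 2/1.0249307 = 1.951351.
Hence ρ(B_{ω*}) = 1.951351 − 1 = 0.951351.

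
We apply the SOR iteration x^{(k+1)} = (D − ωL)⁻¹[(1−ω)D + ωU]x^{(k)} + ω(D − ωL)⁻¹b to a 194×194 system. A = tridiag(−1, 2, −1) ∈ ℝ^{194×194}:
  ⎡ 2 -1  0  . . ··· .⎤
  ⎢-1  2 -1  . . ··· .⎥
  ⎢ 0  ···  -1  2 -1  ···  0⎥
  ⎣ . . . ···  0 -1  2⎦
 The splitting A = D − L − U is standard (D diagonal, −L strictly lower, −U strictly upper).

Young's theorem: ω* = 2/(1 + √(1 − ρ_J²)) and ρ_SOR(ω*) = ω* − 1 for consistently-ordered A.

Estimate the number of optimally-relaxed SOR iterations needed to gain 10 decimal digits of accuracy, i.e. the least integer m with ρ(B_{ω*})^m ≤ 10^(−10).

m = 715

½·tridiag(1,0,1) at n=194: λ_k = cos(kπ/195); max |λ| at k=1 ⇒ ρ_J = cos(π/195) ≈ 0.9998702.
√(1 − cos²(π/195)) = sin(π/195) ≈ 0.0161100.
Young: ω* = 2/(1+√(1−ρ_J²)) = 2/(1+0.0161100) = 2/1.0161100 = 1.9682908.
and ρ(B_{ω*}) = 1.9682908 − 1 = 0.9682908.
Need (0.9682908)^m ≤ 10^(−10): m ≥ 10·ln10/|ln 0.9682908| = 23.0259/0.0322228 = 714.584 ⇒ m = 715.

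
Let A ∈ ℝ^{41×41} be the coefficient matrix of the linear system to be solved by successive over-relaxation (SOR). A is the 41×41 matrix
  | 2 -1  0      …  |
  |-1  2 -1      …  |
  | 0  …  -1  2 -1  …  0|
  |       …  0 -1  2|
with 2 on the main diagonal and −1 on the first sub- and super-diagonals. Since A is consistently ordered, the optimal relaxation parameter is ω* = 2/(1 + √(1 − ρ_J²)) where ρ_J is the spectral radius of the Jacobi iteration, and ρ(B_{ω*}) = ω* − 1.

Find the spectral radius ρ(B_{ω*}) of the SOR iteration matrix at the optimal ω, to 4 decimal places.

ρ_SOR = 0.8609

With n=41, ρ(Jacobi) = cos(π/42) = 0.9972.
√(1−ρ_J²) simplifies to sin(π/42) = 0.07473.
ω* = 2/(1+0.07473) = 1.8609
ρ(B_{ω*}) = ω*−1 = 0.8609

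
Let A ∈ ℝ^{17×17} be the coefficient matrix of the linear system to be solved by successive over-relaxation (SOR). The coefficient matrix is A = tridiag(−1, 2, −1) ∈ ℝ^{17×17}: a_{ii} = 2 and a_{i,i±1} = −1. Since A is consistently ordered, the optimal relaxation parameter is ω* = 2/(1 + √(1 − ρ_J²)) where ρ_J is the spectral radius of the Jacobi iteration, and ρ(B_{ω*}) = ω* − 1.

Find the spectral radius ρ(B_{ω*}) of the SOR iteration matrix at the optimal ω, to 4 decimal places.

ρ_SOR = 0.7041

½·tridiag(1,0,1) at n=17: λ_k = cos(kπ/18); max |λ| at k=1 ⇒ ρ_J = cos(π/18) ≈ 0.9848.
√(1−ρ_J²) = |sin(π/18)| = 0.17365
Then 2/(1+√(1−ρ_J²)) = 2/(1+0.17365); ω* = 2/1.17365 = 1.7041.
ρ_SOR = ω* − 1 = 1.7041 − 1 = 0.7041.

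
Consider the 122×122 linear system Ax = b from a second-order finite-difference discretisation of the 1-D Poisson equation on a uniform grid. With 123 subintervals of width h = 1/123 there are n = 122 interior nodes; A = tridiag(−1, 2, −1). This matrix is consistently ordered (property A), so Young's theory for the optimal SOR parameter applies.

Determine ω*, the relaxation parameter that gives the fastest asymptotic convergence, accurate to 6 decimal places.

[ρ_J] n=122: ρ(B_J) = cos(π/(n+1)) = cos(π/123) = 0.999674.
√(1 − cos²(π/123)) = sin(π/123) ≈ 0.0255386.
So ω* = 2/1.0255386 = 1.950195 (Young).
At ω = 1.950195 every |λ(B_ω)| = ω−1, so ρ_SOR = 0.950195.

ω* = 1.950195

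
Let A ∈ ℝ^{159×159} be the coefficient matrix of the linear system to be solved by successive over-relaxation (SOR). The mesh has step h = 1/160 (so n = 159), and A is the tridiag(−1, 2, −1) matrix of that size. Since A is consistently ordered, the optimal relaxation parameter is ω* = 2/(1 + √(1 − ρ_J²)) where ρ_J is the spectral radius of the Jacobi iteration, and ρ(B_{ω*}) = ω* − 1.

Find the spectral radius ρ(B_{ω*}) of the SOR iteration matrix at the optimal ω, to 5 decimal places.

With n=159, ρ(Jacobi) = cos(π/160) = 0.99981.
1 − cos²(π/160) = sin²(π/160) ⇒ √(1−ρ_J²) = sin(π/160) = 0.019634.
ω* = 2 / (1 + 0.019634) = 2 / 1.019634 ≈ 1.96149.
ρ(B_{ω*}) = ω*−1 = 0.96149

ρ_SOR = 0.96149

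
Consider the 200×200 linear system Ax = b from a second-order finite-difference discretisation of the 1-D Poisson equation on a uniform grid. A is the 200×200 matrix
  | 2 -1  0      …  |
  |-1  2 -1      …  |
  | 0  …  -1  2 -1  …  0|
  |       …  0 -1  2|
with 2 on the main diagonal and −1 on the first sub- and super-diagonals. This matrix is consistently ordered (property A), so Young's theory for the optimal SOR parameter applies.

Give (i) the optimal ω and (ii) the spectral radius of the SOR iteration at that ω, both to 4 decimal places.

ω* = 1.9692, ρ_SOR = 0.9692

spectrum of D⁻¹(L+U) = {cos(kπ/201) : 1≤k≤200}; ρ_J = cos(π/201) = 0.9999.
√(1−ρ_J²) simplifies to sin(π/201) = 0.01563.
So ω* = 2/1.01563 = 1.9692 (Young).
ρ(B_{ω*}) = ω*−1 = 0.9692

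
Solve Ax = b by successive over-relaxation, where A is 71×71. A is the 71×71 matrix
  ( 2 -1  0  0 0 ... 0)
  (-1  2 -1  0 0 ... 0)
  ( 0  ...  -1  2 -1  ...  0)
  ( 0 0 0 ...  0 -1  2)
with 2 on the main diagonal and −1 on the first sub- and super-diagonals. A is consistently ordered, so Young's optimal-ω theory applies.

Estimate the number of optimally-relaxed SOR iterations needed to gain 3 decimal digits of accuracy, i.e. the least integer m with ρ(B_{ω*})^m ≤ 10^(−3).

m = 80

[ρ_J] n=71: ρ(B_J) = cos(π/(n+1)) = cos(π/72) = 0.9990482.
√(1−ρ_J²) = |sin(π/72)| = 0.0436194
So ω* = 2/1.0436194 = 1.9164075 (Young).
ρ_SOR = ω* − 1 = 1.9164075 − 1 = 0.9164075.
3·ln10 = 6.90776; −ln(0.9164075) = 0.0872941; m = ⌈6.90776/0.0872941⌉ = ⌈79.132⌉ = 80.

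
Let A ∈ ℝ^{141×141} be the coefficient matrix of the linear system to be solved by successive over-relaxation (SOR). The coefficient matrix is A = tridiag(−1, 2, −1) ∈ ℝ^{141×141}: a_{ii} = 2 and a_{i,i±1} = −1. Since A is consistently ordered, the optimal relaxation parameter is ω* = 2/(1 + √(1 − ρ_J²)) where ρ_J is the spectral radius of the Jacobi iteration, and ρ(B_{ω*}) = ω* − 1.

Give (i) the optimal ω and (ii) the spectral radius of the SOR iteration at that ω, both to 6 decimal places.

ρ_J = max_k |cos(kπ/142)| = cos(π/142) = 0.999755
√(1−ρ_J²) = |sin(π/142)| = 0.0221221
ω* = 2 / (1 + 0.0221221) = 2 / 1.0221221 ≈ 1.956713.
ρ_SOR = ω* − 1 = 1.956713 − 1 = 0.956713.

ω* = 1.956713, ρ_SOR = 0.956713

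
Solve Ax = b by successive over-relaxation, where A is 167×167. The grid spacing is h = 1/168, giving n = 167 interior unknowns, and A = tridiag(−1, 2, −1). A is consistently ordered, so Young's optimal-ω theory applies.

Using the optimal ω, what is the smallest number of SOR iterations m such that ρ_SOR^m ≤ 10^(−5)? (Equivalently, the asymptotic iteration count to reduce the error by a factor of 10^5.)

B_J for the 167×167 system has eigenvalues cos(kπ/168); ρ_J = cos(π/168) = 0.9998252.
root = sin(π/168) = 0.0186989  (since 1−cos² = sin²).
ω* = 2 / (1 + 0.0186989) = 2 / 1.0186989 ≈ 1.9632887.
At ω = 1.9632887 every |λ(B_ω)| = ω−1, so ρ_SOR = 0.9632887.
For 5 digits: m = 5·ln10 / (−ln 0.9632887) = 11.5129/0.0374021 = 307.814; round up → m = 308.

m = 308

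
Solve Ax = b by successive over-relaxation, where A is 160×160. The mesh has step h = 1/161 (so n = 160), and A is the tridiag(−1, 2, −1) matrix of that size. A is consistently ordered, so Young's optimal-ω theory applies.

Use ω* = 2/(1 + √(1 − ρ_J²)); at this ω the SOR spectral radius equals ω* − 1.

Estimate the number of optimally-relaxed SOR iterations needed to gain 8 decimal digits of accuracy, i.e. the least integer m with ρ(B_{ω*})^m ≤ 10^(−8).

m = 472

spectrum of D⁻¹(L+U) = {cos(kπ/161) : 1≤k≤160}; ρ_J = cos(π/161) = 0.9998096.
1 − cos²(π/161) = sin²(π/161) ⇒ √(1−ρ_J²) = sin(π/161) = 0.0195118.
So ω* = 2/1.0195118 = 1.9617232 (Young).
[ρ_SOR] ω* − 1 = 0.9617232.
m ≥ 8·ln10 / (−ln 0.9617232) = 471.980; smallest integer m = 472.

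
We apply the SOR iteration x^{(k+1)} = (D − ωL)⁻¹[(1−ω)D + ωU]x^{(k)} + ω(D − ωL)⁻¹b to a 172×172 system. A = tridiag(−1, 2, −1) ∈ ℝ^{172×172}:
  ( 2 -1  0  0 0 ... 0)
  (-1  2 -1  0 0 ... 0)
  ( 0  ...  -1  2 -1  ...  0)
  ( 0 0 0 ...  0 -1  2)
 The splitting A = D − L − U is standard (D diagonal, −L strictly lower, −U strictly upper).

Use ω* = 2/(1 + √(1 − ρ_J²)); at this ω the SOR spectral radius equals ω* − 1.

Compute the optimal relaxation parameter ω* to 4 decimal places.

ρ_J = max_k |cos(kπ/173)| = cos(π/173) = 0.9998
1 − cos²(π/173) = sin²(π/173) ⇒ √(1−ρ_J²) = sin(π/173) = 0.01816.
ω* = 2/(1+0.01816) = 1.9643
ρ_SOR = ω* − 1 = 1.9643 − 1 = 0.9643.

ω* = 1.9643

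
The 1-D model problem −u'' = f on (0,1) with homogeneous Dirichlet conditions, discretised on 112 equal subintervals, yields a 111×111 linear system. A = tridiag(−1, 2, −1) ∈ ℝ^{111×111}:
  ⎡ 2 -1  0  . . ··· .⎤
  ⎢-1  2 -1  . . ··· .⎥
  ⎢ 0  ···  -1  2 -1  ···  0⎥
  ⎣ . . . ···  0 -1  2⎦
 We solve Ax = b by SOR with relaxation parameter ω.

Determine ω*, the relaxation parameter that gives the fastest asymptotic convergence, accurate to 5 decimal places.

ω* = 1.94544

spectrum of D⁻¹(L+U) = {cos(kπ/112) : 1≤k≤111}; ρ_J = cos(π/112) = 0.99961.
root = sin(π/112) = 0.028046  (since 1−cos² = sin²).
So ω* = 2/1.028046 = 1.94544 (Young).
Hence ρ(B_{ω*}) = 1.94544 − 1 = 0.94544.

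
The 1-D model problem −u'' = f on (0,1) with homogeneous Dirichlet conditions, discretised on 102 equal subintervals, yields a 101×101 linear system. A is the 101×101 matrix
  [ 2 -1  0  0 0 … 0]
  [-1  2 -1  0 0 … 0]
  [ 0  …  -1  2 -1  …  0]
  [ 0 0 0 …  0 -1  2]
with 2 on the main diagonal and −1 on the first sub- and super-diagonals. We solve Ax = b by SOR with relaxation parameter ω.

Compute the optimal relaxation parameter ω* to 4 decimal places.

ω* = 1.9402

[ρ_J] n=101: ρ(B_J) = cos(π/(n+1)) = cos(π/102) = 0.9995.
1 − cos²(π/102) = sin²(π/102) ⇒ √(1−ρ_J²) = sin(π/102) = 0.03080.
Then 2/(1+√(1−ρ_J²)) = 2/(1+0.03080); ω* = 2/1.03080 = 1.9402.
Hence ρ(B_{ω*}) = 1.9402 − 1 = 0.9402.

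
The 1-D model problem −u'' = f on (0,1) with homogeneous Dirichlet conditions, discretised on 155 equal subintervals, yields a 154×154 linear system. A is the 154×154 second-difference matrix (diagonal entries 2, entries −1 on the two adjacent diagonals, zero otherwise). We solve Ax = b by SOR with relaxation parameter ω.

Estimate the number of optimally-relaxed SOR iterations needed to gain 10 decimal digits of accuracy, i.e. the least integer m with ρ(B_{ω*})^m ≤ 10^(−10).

[ρ_J] n=154: ρ(B_J) = cos(π/(n+1)) = cos(π/155) = 0.9997946.
√(1 − cos²(π/155)) = sin(π/155) ≈ 0.0202670.
ω* = 2/(1+0.0202670) = 1.9602712
and ρ(B_{ω*}) = 1.9602712 − 1 = 0.9602712.
(0.9602712)^m ≤ 10^{−10}  ⇒  m·ln(0.9602712) ≤ −10·ln10  ⇒  m ≥ 567.987  ⇒  m = 568

m = 568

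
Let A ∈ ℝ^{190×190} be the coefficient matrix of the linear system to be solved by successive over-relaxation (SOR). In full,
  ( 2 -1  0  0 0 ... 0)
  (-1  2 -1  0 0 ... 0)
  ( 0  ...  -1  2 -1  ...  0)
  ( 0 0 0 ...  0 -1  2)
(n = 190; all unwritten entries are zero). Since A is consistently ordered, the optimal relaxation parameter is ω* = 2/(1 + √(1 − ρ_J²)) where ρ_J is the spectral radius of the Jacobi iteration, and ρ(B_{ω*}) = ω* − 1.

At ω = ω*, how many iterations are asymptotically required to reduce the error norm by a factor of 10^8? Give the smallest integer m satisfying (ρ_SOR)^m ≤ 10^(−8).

With n=190, ρ(Jacobi) = cos(π/191) = 0.9998647.
√(1 − cos²(π/191)) = sin(π/191) ≈ 0.0164474.
ω* = 2 / (1 + 0.0164474) = 2 / 1.0164474 ≈ 1.9676375.
At ω = 1.9676375 every |λ(B_ω)| = ω−1, so ρ_SOR = 0.9676375.
m ≥ 8·ln10 / (−ln 0.9676375) = 559.939; smallest integer m = 560.

m = 560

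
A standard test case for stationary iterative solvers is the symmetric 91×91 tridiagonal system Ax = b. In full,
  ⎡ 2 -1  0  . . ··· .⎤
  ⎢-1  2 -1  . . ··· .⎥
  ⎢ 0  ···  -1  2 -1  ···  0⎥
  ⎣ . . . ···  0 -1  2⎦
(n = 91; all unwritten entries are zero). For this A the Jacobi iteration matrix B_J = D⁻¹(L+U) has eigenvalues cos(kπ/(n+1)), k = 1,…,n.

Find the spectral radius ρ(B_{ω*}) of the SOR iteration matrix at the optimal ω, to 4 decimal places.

[ρ_J] n=91: ρ(B_J) = cos(π/(n+1)) = cos(π/92) = 0.9994.
√(1−ρ_J²) = |sin(π/92)| = 0.03414
ω* = 2 / (1 + 0.03414) = 2 / 1.03414 ≈ 1.9340.
At ω = 1.9340 every |λ(B_ω)| = ω−1, so ρ_SOR = 0.9340.

ρ_SOR = 0.9340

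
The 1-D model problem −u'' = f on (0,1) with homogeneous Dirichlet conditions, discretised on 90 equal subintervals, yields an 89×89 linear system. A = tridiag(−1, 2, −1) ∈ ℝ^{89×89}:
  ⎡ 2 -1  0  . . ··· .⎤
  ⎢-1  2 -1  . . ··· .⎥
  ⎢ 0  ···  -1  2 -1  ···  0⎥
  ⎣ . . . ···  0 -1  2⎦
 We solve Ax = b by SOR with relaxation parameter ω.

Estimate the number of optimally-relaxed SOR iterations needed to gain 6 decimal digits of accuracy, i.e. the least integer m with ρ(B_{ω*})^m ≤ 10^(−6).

[ρ_J] n=89: ρ(B_J) = cos(π/(n+1)) = cos(π/90) = 0.9993908.
√(1−ρ_J²) = |sin(π/90)| = 0.0348995
ω* = 2/(1 + 0.0348995) = 2/1.0348995 = 1.9325548.
[ρ_SOR] ω* − 1 = 0.9325548.
(0.9325548)^m ≤ 10^{−6}  ⇒  m·ln(0.9325548) ≤ −6·ln10  ⇒  m ≥ 197.852  ⇒  m = 198

m = 198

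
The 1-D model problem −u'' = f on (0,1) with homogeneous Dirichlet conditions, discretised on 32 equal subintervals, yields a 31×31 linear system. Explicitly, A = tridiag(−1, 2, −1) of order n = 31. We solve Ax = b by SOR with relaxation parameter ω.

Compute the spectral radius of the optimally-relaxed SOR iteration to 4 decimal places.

ρ_SOR = 0.8215

B_J for the 31×31 system has eigenvalues cos(kπ/32); ρ_J = cos(π/32) = 0.9952.
√(1−ρ_J²) simplifies to sin(π/32) = 0.09802.
Then 2/(1+√(1−ρ_J²)) = 2/(1+0.09802); ω* = 2/1.09802 = 1.8215.
[ρ_SOR] ω* − 1 = 0.8215.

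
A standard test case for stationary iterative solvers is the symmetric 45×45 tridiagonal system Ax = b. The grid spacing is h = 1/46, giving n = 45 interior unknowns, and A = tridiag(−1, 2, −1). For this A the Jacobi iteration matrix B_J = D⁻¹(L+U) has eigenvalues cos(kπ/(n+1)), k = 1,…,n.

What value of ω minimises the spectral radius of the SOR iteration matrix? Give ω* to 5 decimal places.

ω* = 1.87223

B_J for the 45×45 system has eigenvalues cos(kπ/46); ρ_J = cos(π/46) = 0.99767.
√(1 − cos²(π/46)) = sin(π/46) ≈ 0.068242.
ω* = 2/(1+0.068242) = 1.87223
ρ_SOR = ω* − 1 ≈ 0.87223.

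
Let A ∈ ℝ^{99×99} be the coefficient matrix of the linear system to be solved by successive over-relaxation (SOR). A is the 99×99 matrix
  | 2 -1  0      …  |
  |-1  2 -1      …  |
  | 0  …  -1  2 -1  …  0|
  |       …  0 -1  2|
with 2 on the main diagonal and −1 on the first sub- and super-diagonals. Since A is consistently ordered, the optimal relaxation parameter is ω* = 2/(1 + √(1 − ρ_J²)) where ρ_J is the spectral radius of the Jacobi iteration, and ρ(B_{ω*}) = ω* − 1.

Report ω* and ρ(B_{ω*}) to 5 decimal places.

[ρ_J] n=99: ρ(B_J) = cos(π/(n+1)) = cos(π/100) = 0.99951.
√(1−ρ_J²) simplifies to sin(π/100) = 0.031411.
Then 2/(1+√(1−ρ_J²)) = 2/(1+0.031411); ω* = 2/1.031411 = 1.93909.
ρ_SOR = ω* − 1 = 1.93909 − 1 = 0.93909.

ω* = 1.93909, ρ_SOR = 0.93909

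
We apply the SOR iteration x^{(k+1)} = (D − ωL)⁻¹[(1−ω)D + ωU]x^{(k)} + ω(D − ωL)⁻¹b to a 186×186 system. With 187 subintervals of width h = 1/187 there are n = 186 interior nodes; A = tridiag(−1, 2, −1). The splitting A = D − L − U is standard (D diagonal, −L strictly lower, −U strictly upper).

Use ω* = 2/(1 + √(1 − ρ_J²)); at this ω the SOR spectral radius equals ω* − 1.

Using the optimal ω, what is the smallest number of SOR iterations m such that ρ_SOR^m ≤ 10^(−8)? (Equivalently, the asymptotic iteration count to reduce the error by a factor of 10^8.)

n=186: λ(B_J) = 1 − λ(A)/2 = cos(kπ/187); k=1 gives ρ_J = 0.9998589.
√(1 − cos²(π/187)) = sin(π/187) ≈ 0.0167992.
ω* = 2/(1+0.0167992) = 1.9669567
Hence ρ(B_{ω*}) = 1.9669567 − 1 = 0.9669567.
For 8 digits: m = 8·ln10 / (−ln 0.9669567) = 18.4207/0.0336016 = 548.209; round up → m = 549.

m = 549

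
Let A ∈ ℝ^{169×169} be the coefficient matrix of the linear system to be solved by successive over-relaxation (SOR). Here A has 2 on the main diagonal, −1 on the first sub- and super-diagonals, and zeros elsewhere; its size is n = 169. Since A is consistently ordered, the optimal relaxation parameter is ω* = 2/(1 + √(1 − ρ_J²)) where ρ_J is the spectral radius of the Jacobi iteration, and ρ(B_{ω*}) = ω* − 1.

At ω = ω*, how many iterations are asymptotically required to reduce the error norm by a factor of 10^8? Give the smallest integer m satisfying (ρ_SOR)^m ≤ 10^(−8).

ρ_J = max_k |cos(kπ/170)| = cos(π/170) = 0.9998293
√(1 − cos²(π/170)) = sin(π/170) ≈ 0.0184789.
Then 2/(1+√(1−ρ_J²)) = 2/(1+0.0184789); ω* = 2/1.0184789 = 1.9637127.
ρ(B_{ω*}) = ω*−1 = 0.9637127
Need (0.9637127)^m ≤ 10^(−8): m ≥ 8·ln10/|ln 0.9637127| = 18.4207/0.0369621 = 498.367 ⇒ m = 499.

m = 499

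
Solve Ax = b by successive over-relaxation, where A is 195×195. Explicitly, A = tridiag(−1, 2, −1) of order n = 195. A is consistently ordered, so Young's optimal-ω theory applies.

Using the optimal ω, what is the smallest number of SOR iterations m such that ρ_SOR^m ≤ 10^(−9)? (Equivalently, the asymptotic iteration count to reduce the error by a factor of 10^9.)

m = 647

ρ_J = max_k |cos(kπ/196)| = cos(π/196) = 0.9998715
√(1−ρ_J²) simplifies to sin(π/196) = 0.0160278.
ω* = 2/(1 + 0.0160278) = 2/1.0160278 = 1.9684501.
At ω = 1.9684501 every |λ(B_ω)| = ω−1, so ρ_SOR = 0.9684501.
9·ln10 = 20.7233; −ln(0.9684501) = 0.0320583; m = ⌈20.7233/0.0320583⌉ = ⌈646.425⌉ = 647.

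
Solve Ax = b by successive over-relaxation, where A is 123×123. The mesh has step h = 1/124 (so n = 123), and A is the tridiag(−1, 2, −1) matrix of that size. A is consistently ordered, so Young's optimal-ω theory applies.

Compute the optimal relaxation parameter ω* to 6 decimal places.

ω* = 1.950586

[ρ_J] n=123: ρ(B_J) = cos(π/(n+1)) = cos(π/124) = 0.999679.
√(1−ρ_J²) simplifies to sin(π/124) = 0.0253327.
Young: ω* = 2/(1+√(1−ρ_J²)) = 2/(1+0.0253327) = 2/1.0253327 = 1.950586.
ρ_SOR = ω* − 1 ≈ 0.950586.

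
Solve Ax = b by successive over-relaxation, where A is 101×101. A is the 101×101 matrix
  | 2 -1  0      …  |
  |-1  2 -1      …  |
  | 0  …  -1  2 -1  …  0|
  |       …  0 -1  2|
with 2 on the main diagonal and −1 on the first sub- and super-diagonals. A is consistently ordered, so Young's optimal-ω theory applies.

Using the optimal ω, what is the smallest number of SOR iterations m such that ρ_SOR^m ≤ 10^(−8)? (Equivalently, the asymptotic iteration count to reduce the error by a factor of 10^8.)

n=101: λ(B_J) = 1 − λ(A)/2 = cos(kπ/102); k=1 gives ρ_J = 0.9995257.
√(1−ρ_J²) = |sin(π/102)| = 0.0307951
ω* = 2/(1+0.0307951) = 1.9402498
ρ_SOR = ω* − 1 ≈ 0.9402498.
m ≥ 8·ln10 / (−ln 0.9402498) = 298.990; smallest integer m = 299.

m = 299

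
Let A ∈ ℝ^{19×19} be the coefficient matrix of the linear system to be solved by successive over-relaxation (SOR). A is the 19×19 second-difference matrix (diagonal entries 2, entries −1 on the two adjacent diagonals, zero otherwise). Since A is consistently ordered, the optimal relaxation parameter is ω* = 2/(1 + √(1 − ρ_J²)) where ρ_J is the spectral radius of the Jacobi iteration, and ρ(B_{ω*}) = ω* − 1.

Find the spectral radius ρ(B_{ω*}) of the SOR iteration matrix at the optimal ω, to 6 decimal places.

ρ_SOR = 0.729454

With n=19, ρ(Jacobi) = cos(π/20) = 0.987688.
√(1 − cos²(π/20)) = sin(π/20) ≈ 0.1564345.
ω* = 2 / (1 + 0.1564345) = 2 / 1.1564345 ≈ 1.729454.
Hence ρ(B_{ω*}) = 1.729454 − 1 = 0.729454.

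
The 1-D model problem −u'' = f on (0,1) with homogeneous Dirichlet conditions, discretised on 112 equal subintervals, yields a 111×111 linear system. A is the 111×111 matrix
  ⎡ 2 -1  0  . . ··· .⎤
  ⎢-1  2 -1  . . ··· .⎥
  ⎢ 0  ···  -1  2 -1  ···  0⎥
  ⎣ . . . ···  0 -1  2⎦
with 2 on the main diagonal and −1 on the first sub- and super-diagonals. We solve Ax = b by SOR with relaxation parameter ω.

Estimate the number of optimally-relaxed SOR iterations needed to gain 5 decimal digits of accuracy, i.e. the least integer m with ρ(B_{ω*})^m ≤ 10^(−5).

m = 206

B_J for the 111×111 system has eigenvalues cos(kπ/112); ρ_J = cos(π/112) = 0.9996066.
√(1−ρ_J²) = |sin(π/112)| = 0.0280463
Young: ω* = 2/(1+√(1−ρ_J²)) = 2/(1+0.0280463) = 2/1.0280463 = 1.9454377.
ρ_SOR = ω* − 1 = 1.9454377 − 1 = 0.9454377.
m ≥ 5·ln10 / (−ln 0.9454377) = 205.194; smallest integer m = 206.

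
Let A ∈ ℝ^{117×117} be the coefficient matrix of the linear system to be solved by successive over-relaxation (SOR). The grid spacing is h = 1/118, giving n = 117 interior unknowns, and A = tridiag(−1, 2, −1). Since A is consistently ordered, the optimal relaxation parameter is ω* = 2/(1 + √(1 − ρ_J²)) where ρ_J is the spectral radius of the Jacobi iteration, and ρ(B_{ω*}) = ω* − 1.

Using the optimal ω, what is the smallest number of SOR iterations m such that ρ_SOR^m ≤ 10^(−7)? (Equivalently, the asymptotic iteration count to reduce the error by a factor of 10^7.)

With n=117, ρ(Jacobi) = cos(π/118) = 0.9996456.
√(1−ρ_J²) simplifies to sin(π/118) = 0.0266205.
ω* = 2 / (1 + 0.0266205) = 2 / 1.0266205 ≈ 1.9481396.
and ρ(B_{ω*}) = 1.9481396 − 1 = 0.9481396.
ρ_SOR^m ≤ 10^(−7) ⇔ m ≥ 7·ln10/(−ln 0.9481396) = 16.1181/0.0532535 = 302.667; m = ⌈302.667⌉ = 303.

m = 303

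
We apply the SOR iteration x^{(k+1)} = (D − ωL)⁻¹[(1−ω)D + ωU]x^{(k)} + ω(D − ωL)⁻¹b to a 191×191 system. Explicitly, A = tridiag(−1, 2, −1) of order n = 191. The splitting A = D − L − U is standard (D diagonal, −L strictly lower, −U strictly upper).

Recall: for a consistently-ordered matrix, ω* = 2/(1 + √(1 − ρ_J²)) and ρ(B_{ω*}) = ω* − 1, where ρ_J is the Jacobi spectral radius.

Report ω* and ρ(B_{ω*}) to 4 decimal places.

B_J for the 191×191 system has eigenvalues cos(kπ/192); ρ_J = cos(π/192) = 0.9999.
1 − cos²(π/192) = sin²(π/192) ⇒ √(1−ρ_J²) = sin(π/192) = 0.01636.
Young: ω* = 2/(1+√(1−ρ_J²)) = 2/(1+0.01636) = 2/1.01636 = 1.9678.
At ω = 1.9678 every |λ(B_ω)| = ω−1, so ρ_SOR = 0.9678.

ω* = 1.9678, ρ_SOR = 0.9678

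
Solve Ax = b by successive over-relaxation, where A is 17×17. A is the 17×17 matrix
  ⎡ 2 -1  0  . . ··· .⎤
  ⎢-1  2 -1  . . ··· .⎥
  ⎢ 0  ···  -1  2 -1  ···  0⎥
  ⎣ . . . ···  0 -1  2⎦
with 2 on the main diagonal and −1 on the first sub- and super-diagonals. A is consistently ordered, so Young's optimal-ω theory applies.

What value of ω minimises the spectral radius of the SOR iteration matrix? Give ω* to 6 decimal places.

B_J for the 17×17 system has eigenvalues cos(kπ/18); ρ_J = cos(π/18) = 0.984808.
root = sin(π/18) = 0.1736482  (since 1−cos² = sin²).
Then 2/(1+√(1−ρ_J²)) = 2/(1+0.1736482); ω* = 2/1.1736482 = 1.704088.
ρ(B_{ω*}) = ω*−1 = 0.704088

ω* = 1.704088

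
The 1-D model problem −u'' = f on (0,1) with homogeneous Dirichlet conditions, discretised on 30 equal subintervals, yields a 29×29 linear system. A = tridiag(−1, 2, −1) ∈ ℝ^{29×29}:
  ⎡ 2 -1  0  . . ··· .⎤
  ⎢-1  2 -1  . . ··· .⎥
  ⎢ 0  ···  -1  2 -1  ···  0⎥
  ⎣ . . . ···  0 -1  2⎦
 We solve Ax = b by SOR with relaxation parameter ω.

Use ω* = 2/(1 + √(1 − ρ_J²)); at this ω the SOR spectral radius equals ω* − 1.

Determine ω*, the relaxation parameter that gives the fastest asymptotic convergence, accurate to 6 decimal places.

B_J for the 29×29 system has eigenvalues cos(kπ/30); ρ_J = cos(π/30) = 0.994522.
√(1−ρ_J²) simplifies to sin(π/30) = 0.1045285.
So ω* = 2/1.1045285 = 1.810727 (Young).
At ω = 1.810727 every |λ(B_ω)| = ω−1, so ρ_SOR = 0.810727.

ω* = 1.810727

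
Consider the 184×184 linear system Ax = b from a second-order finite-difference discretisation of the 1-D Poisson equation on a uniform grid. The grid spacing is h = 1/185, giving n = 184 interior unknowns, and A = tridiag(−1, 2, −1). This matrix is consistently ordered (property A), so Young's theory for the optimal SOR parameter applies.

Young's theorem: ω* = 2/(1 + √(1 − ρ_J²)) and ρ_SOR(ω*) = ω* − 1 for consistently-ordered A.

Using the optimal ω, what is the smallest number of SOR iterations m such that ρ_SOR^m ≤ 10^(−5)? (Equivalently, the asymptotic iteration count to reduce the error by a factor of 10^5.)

B_J for the 184×184 system has eigenvalues cos(kπ/185); ρ_J = cos(π/185) = 0.9998558.
√(1 − cos²(π/185)) = sin(π/185) ≈ 0.0169808.
ω* = 2/(1 + 0.0169808) = 2/1.0169808 = 1.9666055.
[ρ_SOR] ω* − 1 = 0.9666055.
For 5 digits: m = 5·ln10 / (−ln 0.9666055) = 11.5129/0.0339648 = 338.966; round up → m = 339.

m = 339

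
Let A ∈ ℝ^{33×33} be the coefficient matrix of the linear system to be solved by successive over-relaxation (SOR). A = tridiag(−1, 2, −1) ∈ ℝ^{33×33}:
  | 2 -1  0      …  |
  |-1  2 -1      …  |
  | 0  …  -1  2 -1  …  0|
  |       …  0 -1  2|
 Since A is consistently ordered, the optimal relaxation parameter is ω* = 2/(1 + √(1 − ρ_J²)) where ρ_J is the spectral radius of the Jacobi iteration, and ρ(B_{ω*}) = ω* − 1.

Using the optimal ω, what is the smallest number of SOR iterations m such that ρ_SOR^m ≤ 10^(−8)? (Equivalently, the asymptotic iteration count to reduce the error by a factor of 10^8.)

spectrum of D⁻¹(L+U) = {cos(kπ/34) : 1≤k≤33}; ρ_J = cos(π/34) = 0.9957342.
1 − cos²(π/34) = sin²(π/34) ⇒ √(1−ρ_J²) = sin(π/34) = 0.0922684.
Then 2/(1+√(1−ρ_J²)) = 2/(1+0.0922684); ω* = 2/1.0922684 = 1.8310518.
Hence ρ(B_{ω*}) = 1.8310518 − 1 = 0.8310518.
For 8 digits: m = 8·ln10 / (−ln 0.8310518) = 18.4207/0.185063 = 99.537; round up → m = 100.

m = 100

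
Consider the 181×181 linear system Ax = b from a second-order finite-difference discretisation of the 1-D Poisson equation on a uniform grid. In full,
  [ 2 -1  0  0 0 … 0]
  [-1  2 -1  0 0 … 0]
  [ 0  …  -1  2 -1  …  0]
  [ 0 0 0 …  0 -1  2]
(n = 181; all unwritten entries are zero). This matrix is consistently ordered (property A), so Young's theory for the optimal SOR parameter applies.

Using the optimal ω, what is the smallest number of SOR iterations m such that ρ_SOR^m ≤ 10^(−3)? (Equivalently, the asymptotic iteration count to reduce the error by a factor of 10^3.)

m = 201

½·tridiag(1,0,1) at n=181: λ_k = cos(kπ/182); max |λ| at k=1 ⇒ ρ_J = cos(π/182) ≈ 0.9998510.
root = sin(π/182) = 0.0172606  (since 1−cos² = sin²).
[ω*] 2 ÷ (1 + 0.0172606) = 2 ÷ 1.0172606 = 1.9660645.
ρ_SOR = ω* − 1 ≈ 0.9660645.
(0.9660645)^m ≤ 10^{−3}  ⇒  m·ln(0.9660645) ≤ −3·ln10  ⇒  m ≥ 200.082  ⇒  m = 201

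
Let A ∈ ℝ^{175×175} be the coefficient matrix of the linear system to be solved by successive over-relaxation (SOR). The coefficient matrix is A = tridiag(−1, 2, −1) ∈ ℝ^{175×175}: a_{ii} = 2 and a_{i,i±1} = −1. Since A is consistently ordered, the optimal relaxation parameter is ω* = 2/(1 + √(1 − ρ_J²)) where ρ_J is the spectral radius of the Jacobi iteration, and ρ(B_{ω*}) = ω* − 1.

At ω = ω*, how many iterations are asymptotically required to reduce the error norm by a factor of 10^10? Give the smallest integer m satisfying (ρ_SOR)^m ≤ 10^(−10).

m = 645

ρ_J = max_k |cos(kπ/176)| = cos(π/176) = 0.9998407
1 − cos²(π/176) = sin²(π/176) ⇒ √(1−ρ_J²) = sin(π/176) = 0.0178490.
Then 2/(1+√(1−ρ_J²)) = 2/(1+0.0178490); ω* = 2/1.0178490 = 1.9649280.
[ρ_SOR] ω* − 1 = 0.9649280.
10·ln10 = 23.0259; −ln(0.9649280) = 0.0357018; m = ⌈23.0259/0.0357018⌉ = ⌈644.951⌉ = 645.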